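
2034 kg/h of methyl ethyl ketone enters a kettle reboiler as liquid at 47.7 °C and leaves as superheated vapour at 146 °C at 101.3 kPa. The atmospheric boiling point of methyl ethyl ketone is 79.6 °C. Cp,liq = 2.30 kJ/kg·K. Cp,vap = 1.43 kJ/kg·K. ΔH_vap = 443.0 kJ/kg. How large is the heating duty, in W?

liquid 47.7→79.6 °C: 73.37 kJ/kg
vaporisation at 79.6 °C: 443 kJ/kg
vapour 79.6→146 °C: 94.952 kJ/kg
Δh = 73.37 + 443 + 94.952 = 611.32 kJ/kg
Q = ṁ·Δh = 2034 kg/h × 611.32 kJ/kg = 1.2434e+06 kJ/h
|Q| = 345.4 kW = 345400 W

Q = 345000 W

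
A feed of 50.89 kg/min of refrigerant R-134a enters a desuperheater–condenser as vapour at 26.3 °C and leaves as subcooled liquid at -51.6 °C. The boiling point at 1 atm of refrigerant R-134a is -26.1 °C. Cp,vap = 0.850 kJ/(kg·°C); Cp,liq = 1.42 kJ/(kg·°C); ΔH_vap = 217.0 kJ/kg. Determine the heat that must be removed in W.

Q_c = 253000 W

vapour 26.3→-26.1 °C: -44.54 kJ/kg
condensation at -26.1 °C: -217 kJ/kg
liquid -26.1→-51.6 °C: -36.21 kJ/kg
Δh = -44.54 + -217 + -36.21 = -297.75 kJ/kg
Q = ṁ·Δh = 50.89 kg/min × -297.75 kJ/kg = -15152 kJ/min
|Q| = 252.54 kW = 252540 W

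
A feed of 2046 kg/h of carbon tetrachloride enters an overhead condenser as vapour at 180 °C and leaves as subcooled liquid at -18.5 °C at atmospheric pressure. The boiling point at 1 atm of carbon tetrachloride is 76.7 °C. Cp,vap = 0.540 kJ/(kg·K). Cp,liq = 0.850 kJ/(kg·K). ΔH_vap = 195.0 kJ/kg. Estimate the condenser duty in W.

Q_c = 189000 W

vapour 180→76.7 °C: -55.782 kJ/kg
condensation at 76.7 °C: -195 kJ/kg
liquid 76.7→-18.5 °C: -80.92 kJ/kg
Δh = -55.782 + -195 + -80.92 = -331.7 kJ/kg
Q = ṁ·Δh = 2046 kg/h × -331.7 kJ/kg = -678660 kJ/h
|Q| = 188.52 kW = 188520 W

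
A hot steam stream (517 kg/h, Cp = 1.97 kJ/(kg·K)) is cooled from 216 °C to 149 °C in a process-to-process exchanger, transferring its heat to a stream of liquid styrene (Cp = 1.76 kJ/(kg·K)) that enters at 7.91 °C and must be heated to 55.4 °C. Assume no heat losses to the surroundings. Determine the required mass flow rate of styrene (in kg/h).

ṁ_c = 816 kg/h

Heat released by hot stream: Q = 517 × 1.97 × (216 − 149) = 68239 kJ/h
Energy balance on cold side (adiabatic exchanger): Q = ṁ_c·Cp_c·(T_c,out − T_c,in)
ṁ_c = 68239 / [1.76 × (55.4 − 7.91)] = 816.43 kg/h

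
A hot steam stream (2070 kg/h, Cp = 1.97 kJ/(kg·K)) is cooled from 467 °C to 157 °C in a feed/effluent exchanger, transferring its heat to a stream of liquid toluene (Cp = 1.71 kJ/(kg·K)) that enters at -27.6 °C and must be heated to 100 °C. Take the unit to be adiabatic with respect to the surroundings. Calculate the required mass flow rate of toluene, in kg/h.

ṁ_c = 5790 kg/h

Heat released by hot stream: Q = 2070 × 1.97 × (467 − 157) = 1.2641e+06 kJ/h
Energy balance on cold side (adiabatic exchanger): Q = ṁ_c·Cp_c·(T_c,out − T_c,in)
ṁ_c = 1.2641e+06 / [1.71 × (100 − -27.6)] = 5793.6 kg/h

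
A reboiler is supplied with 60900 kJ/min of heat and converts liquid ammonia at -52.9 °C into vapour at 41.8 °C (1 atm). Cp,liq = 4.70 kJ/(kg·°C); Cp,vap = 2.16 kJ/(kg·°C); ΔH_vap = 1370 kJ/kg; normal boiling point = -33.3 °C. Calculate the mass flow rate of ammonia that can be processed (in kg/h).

ṁ = 2250 kg/h

Δh = 4.70×(-33.3−-52.9) + 1370 + 2.16×(41.8−-33.3) = 1624.3 kJ/kg
Q = 60900 kJ/min = 1015 kJ/s = 3.654e+06 kJ/h
ṁ = Q/Δh = 3.654e+06 / 1624.3 = 2249.5 kg/h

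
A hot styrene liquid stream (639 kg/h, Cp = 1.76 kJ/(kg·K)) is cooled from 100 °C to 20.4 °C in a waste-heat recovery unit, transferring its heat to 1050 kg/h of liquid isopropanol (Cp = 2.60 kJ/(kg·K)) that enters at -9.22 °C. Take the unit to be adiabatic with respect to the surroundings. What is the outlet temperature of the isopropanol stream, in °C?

Heat released by hot stream: Q = 639 × 1.76 × (100 − 20.4) = 89521 kJ/h
Energy balance on cold side (adiabatic exchanger): Q = ṁ_c·Cp_c·(T_c,out − T_c,in)
T_c,out = -9.22 + 89521/(1050 × 2.60) = 23.572 °C

T_c,out = 23.6 °C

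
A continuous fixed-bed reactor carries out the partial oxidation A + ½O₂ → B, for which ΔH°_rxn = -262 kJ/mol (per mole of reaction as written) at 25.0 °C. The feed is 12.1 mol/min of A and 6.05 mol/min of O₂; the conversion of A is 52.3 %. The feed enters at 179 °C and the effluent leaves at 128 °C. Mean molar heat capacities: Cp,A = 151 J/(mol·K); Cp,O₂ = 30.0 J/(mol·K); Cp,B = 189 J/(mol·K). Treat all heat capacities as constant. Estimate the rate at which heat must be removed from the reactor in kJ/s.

Extent of reaction ξ = 0.523 × 12.1 = 6.3283 mol/min
Reaction term: ξ·ΔH°_rxn = 6.3283 × -262 = -1658 kJ/min
Sensible, feed 179→25 °C: -309.32 kJ/min
Outlet flows (mol/min): A 5.7717, O₂ 2.8858, B 6.3283
Sensible, products 25→128 °C: 221.88 kJ/min
Q = ΔH = -1745.5 kJ/min = -29.091 kW
Heat removed = 29.091 kJ/s

Q_out = 29.1 kJ/s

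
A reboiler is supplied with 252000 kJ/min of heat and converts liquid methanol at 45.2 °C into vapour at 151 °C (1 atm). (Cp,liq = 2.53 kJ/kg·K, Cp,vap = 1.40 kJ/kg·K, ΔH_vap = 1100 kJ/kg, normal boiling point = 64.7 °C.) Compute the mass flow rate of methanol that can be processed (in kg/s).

ṁ = 3.31 kg/s

Δh = 2.53×(64.7−45.2) + 1100 + 1.40×(151−64.7) = 1270.2 kJ/kg
Q = 252000 kJ/min = 4200 kJ/s = 4200 kJ/s
ṁ = Q/Δh = 4200 / 1270.2 = 3.3067 kg/s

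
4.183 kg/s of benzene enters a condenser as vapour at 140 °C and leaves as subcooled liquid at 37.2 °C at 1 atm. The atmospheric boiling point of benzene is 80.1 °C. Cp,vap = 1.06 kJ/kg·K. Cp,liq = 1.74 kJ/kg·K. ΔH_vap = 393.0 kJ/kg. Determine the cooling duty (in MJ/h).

vapour 140→80.1 °C: -63.494 kJ/kg
condensation at 80.1 °C: -393 kJ/kg
liquid 80.1→37.2 °C: -74.646 kJ/kg
Δh = -63.494 + -393 + -74.646 = -531.14 kJ/kg
Q = ṁ·Δh = 4.183 kg/s × -531.14 kJ/kg = -2221.8 kJ/s
|Q| = 2221.8 kW = 7998.3 MJ/h

Q_c = 8000 MJ/h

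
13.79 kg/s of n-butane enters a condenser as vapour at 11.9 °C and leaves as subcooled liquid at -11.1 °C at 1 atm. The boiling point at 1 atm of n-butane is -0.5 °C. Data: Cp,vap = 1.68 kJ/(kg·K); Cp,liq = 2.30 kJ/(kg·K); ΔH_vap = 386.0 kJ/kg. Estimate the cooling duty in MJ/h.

vapour 11.9→-0.5 °C: -20.832 kJ/kg
condensation at -0.5 °C: -386 kJ/kg
liquid -0.5→-11.1 °C: -24.38 kJ/kg
Δh = -20.832 + -386 + -24.38 = -431.21 kJ/kg
Q = ṁ·Δh = 13.79 kg/s × -431.21 kJ/kg = -5946.4 kJ/s
|Q| = 5946.4 kW = 21407 MJ/h

Q_c = 21400 MJ/h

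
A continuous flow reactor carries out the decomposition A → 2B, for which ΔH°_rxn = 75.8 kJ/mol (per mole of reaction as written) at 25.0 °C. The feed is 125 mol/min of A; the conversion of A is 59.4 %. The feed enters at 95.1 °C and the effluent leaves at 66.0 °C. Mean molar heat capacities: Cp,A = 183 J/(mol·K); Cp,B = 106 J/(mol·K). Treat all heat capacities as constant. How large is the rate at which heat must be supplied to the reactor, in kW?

Q_in = 84.2 kW

Extent of reaction ξ = 0.594 × 125 = 74.25 mol/min
Reaction term: ξ·ΔH°_rxn = 74.25 × 75.8 = 5628.1 kJ/min
Sensible, feed 95.1→25 °C: -1603.5 kJ/min
Outlet flows (mol/min): A 50.75, B 148.5
Sensible, products 25→66.0 °C: 1026.2 kJ/min
Q = ΔH = 5050.8 kJ/min = 84.18 kW
Heat supplied = 84.18 kW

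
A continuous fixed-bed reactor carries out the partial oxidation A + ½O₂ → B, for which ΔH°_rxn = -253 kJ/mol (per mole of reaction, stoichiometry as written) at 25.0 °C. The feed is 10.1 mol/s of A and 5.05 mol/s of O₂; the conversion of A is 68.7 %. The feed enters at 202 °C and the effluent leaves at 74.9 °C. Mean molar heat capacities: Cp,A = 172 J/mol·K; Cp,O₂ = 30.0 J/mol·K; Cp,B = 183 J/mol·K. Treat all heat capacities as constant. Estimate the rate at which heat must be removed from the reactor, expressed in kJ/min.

Q_out = 120000 kJ/min

Extent of reaction ξ = 0.687 × 10.1 = 6.9387 mol/s
Reaction term: ξ·ΔH°_rxn = 6.9387 × -253 = -1755.5 kJ/s
Sensible, feed 202→25 °C: -334.3 kJ/s
Outlet flows (mol/s): A 3.1613, O₂ 1.5806, B 6.9387
Sensible, products 25→74.9 °C: 92.861 kJ/s
Q = ΔH = -1996.9 kJ/s = -1996.9 kW
Heat removed = 119820 kJ/min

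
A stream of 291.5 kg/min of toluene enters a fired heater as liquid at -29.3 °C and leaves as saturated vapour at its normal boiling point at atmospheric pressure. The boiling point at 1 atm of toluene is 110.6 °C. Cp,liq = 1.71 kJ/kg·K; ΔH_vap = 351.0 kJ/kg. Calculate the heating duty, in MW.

liquid -29.3→110.6 °C: 239.23 kJ/kg
vaporisation at 110.6 °C: 351 kJ/kg
Δh = 239.23 + 351 = 590.23 kJ/kg
Q = ṁ·Δh = 291.5 kg/min × 590.23 kJ/kg = 172050 kJ/min
|Q| = 2867.5 kW = 2.8675 MW

Q = 2.87 MW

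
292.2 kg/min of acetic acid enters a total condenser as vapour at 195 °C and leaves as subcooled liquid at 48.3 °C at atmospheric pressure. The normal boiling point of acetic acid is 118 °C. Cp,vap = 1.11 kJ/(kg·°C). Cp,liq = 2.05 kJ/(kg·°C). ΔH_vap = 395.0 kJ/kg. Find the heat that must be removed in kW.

vapour 195→118 °C: -85.47 kJ/kg
condensation at 118 °C: -395 kJ/kg
liquid 118→48.3 °C: -142.88 kJ/kg
Δh = -85.47 + -395 + -142.88 = -623.36 kJ/kg
Q = ṁ·Δh = 292.2 kg/min × -623.36 kJ/kg = -182140 kJ/min
|Q| = 3035.7 kW

Q_c = 3040 kW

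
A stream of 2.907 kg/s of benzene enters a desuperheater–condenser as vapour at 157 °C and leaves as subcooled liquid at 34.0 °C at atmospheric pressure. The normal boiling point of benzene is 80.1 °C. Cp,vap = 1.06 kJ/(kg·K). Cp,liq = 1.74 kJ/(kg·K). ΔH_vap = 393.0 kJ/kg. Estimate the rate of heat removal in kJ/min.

vapour 157→80.1 °C: -81.514 kJ/kg
condensation at 80.1 °C: -393 kJ/kg
liquid 80.1→34.0 °C: -80.214 kJ/kg
Δh = -81.514 + -393 + -80.214 = -554.73 kJ/kg
Q = ṁ·Δh = 2.907 kg/s × -554.73 kJ/kg = -1612.6 kJ/s
|Q| = 1612.6 kW = 96756 kJ/min

Q_c = 96800 kJ/min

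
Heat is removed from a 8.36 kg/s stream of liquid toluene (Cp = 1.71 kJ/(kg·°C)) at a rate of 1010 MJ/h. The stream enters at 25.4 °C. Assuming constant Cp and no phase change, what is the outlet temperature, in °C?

Q = 1010 MJ/h = 280.56 kJ/s
ΔT = Q/(ṁ·Cp) = 280.56/(8.36×1.71) = 19.625 K
T_out = 25.4 − 19.625 = 5.7747 °C

T_out = 5.77 °C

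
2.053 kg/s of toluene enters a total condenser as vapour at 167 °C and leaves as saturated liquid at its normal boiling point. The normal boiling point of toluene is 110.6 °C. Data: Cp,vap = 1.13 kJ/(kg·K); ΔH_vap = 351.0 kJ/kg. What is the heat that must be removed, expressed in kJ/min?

Q_c = 51100 kJ/min

vapour 167→110.6 °C: -63.732 kJ/kg
condensation at 110.6 °C: -351 kJ/kg
Δh = -63.732 + -351 = -414.73 kJ/kg
Q = ṁ·Δh = 2.053 kg/s × -414.73 kJ/kg = -851.44 kJ/s
|Q| = 851.44 kW = 51087 kJ/min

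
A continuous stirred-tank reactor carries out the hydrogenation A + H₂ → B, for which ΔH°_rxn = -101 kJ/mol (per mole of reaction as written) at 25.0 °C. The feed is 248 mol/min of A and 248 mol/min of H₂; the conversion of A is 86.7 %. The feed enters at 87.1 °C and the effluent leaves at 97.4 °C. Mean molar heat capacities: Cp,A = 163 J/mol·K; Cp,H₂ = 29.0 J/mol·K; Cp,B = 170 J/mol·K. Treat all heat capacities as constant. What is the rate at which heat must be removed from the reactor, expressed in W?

Extent of reaction ξ = 0.867 × 248 = 215.02 mol/min
Reaction term: ξ·ΔH°_rxn = 215.02 × -101 = -21717 kJ/min
Sensible, feed 87.1→25 °C: -2957 kJ/min
Outlet flows (mol/min): A 32.984, H₂ 32.984, B 215.02
Sensible, products 25→97.4 °C: 3104.9 kJ/min
Q = ΔH = -21569 kJ/min = -359.48 kW
Heat removed = 359480 W

Q_out = 359000 W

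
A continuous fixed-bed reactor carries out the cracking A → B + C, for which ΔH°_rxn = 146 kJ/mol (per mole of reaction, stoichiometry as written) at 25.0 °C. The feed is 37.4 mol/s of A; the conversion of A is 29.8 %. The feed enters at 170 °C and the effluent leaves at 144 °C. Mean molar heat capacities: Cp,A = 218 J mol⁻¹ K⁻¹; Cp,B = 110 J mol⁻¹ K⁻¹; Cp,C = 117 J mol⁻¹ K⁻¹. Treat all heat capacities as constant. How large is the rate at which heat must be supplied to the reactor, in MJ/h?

Extent of reaction ξ = 0.298 × 37.4 = 11.145 mol/s
Reaction term: ξ·ΔH°_rxn = 11.145 × 146 = 1627.2 kJ/s
Sensible, feed 170→25 °C: -1182.2 kJ/s
Outlet flows (mol/s): A 26.255, B 11.145, C 11.145
Sensible, products 25→144 °C: 982.17 kJ/s
Q = ΔH = 1427.2 kJ/s = 1427.2 kW
Heat supplied = 5137.7 MJ/h

Q_in = 5140 MJ/h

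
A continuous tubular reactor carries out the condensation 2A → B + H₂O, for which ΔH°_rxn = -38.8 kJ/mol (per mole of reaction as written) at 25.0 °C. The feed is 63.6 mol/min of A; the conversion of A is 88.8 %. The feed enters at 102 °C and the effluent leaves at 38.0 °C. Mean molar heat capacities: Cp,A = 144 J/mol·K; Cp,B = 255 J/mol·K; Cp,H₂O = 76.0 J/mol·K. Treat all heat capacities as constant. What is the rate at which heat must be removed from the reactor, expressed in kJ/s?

Q_out = 27.8 kJ/s

Extent of reaction ξ = 0.888 × 63.6 / 2 = 28.238 mol/min
Reaction term: ξ·ΔH°_rxn = 28.238 × -38.8 = -1095.6 kJ/min
Sensible, feed 102→25 °C: -705.2 kJ/min
Outlet flows (mol/min): A 7.1232, B 28.238, H₂O 28.238
Sensible, products 25→38.0 °C: 134.84 kJ/min
Q = ΔH = -1666 kJ/min = -27.767 kW
Heat removed = 27.767 kJ/s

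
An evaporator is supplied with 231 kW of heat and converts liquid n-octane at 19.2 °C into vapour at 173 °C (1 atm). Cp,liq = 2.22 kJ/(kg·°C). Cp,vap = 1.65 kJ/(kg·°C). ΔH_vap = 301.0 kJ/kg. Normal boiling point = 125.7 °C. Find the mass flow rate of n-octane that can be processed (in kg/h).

ṁ = 1350 kg/h

Δh = 2.22×(125.7−19.2) + 301.0 + 1.65×(173−125.7) = 615.48 kJ/kg
Q = 231 kW = 231 kJ/s = 831600 kJ/h
ṁ = Q/Δh = 831600 / 615.48 = 1351.2 kg/h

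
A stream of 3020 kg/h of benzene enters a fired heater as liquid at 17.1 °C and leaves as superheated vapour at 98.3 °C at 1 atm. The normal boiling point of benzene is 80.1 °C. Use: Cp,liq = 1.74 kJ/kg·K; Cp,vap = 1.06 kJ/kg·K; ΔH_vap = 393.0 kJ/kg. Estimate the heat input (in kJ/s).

liquid 17.1→80.1 °C: 109.62 kJ/kg
vaporisation at 80.1 °C: 393 kJ/kg
vapour 80.1→98.3 °C: 19.292 kJ/kg
Δh = 109.62 + 393 + 19.292 = 521.91 kJ/kg
Q = ṁ·Δh = 3020 kg/h × 521.91 kJ/kg = 1.5762e+06 kJ/h
|Q| = 437.83 kW

Q = 438 kJ/s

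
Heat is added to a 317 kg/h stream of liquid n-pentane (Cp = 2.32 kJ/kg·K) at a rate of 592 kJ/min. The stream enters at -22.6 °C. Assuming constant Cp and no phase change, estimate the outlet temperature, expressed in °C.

Q = 592 kJ/min = 35520 kJ/h
ΔT = Q/(ṁ·Cp) = 35520/(317×2.32) = 48.298 K
T_out = -22.6 + 48.298 = 25.698 °C

T_out = 25.7 °C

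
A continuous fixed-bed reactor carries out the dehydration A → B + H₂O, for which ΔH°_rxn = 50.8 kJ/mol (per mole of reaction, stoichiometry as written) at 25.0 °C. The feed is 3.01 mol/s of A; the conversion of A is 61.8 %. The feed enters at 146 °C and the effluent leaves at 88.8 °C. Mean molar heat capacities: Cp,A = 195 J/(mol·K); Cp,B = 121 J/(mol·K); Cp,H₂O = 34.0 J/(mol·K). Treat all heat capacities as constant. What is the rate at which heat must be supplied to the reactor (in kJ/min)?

Extent of reaction ξ = 0.618 × 3.01 = 1.8602 mol/s
Reaction term: ξ·ΔH°_rxn = 1.8602 × 50.8 = 94.497 kJ/s
Sensible, feed 146→25 °C: -71.021 kJ/s
Outlet flows (mol/s): A 1.1498, B 1.8602, H₂O 1.8602
Sensible, products 25→88.8 °C: 32.7 kJ/s
Q = ΔH = 56.176 kJ/s = 56.176 kW
Heat supplied = 3370.6 kJ/min

Q_in = 3370 kJ/min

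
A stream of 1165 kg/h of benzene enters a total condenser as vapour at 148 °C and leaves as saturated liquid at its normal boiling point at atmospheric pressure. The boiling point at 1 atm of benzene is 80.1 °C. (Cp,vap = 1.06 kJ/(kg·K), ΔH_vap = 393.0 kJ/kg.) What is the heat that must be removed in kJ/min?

Q_c = 9030 kJ/min

vapour 148→80.1 °C: -71.974 kJ/kg
condensation at 80.1 °C: -393 kJ/kg
Δh = -71.974 + -393 = -464.97 kJ/kg
Q = ṁ·Δh = 1165 kg/h × -464.97 kJ/kg = -541690 kJ/h
|Q| = 150.47 kW = 9028.2 kJ/min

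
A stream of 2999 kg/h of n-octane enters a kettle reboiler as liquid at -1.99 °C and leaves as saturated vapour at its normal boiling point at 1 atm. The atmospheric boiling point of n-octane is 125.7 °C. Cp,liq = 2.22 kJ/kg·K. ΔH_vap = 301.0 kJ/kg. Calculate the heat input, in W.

Q = 487000 W

liquid -1.99→125.7 °C: 283.47 kJ/kg
vaporisation at 125.7 °C: 301 kJ/kg
Δh = 283.47 + 301 = 584.47 kJ/kg
Q = ṁ·Δh = 2999 kg/h × 584.47 kJ/kg = 1.7528e+06 kJ/h
|Q| = 486.9 kW = 486900 W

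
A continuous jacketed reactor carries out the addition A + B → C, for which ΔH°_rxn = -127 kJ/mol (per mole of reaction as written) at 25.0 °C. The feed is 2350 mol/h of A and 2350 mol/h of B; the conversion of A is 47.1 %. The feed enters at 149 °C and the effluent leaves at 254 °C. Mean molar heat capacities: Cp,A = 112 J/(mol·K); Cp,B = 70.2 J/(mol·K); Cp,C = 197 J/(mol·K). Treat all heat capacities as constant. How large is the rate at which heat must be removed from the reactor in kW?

Extent of reaction ξ = 0.471 × 2350 = 1106.8 mol/h
Reaction term: ξ·ΔH°_rxn = 1106.8 × -127 = -140570 kJ/h
Sensible, feed 149→25 °C: -53093 kJ/h
Outlet flows (mol/h): A 1243.2, B 1243.2, C 1106.8
Sensible, products 25→254 °C: 101800 kJ/h
Q = ΔH = -91861 kJ/h = -25.517 kW
Heat removed = 25.517 kW

Q_out = 25.5 kW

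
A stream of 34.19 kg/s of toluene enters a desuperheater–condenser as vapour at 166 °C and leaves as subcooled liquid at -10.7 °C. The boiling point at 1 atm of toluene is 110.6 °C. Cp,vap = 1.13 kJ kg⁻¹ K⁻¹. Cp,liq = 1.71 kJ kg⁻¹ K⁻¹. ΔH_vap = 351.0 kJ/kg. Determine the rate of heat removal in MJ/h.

vapour 166→110.6 °C: -62.602 kJ/kg
condensation at 110.6 °C: -351 kJ/kg
liquid 110.6→-10.7 °C: -207.42 kJ/kg
Δh = -62.602 + -351 + -207.42 = -621.02 kJ/kg
Q = ṁ·Δh = 34.19 kg/s × -621.02 kJ/kg = -21233 kJ/s
|Q| = 21233 kW = 76438 MJ/h

Q_c = 76400 MJ/h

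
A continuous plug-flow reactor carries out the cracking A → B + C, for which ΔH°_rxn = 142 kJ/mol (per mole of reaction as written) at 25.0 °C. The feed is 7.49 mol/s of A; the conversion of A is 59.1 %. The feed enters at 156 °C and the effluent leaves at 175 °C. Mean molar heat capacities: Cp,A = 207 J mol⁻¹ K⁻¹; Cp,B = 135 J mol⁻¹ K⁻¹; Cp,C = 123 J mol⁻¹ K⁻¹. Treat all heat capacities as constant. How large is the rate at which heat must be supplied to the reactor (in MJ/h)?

Extent of reaction ξ = 0.591 × 7.49 = 4.4266 mol/s
Reaction term: ξ·ΔH°_rxn = 4.4266 × 142 = 628.58 kJ/s
Sensible, feed 156→25 °C: -203.11 kJ/s
Outlet flows (mol/s): A 3.0634, B 4.4266, C 4.4266
Sensible, products 25→175 °C: 266.43 kJ/s
Q = ΔH = 691.9 kJ/s = 691.9 kW
Heat supplied = 2490.8 MJ/h

Q_in = 2490 MJ/h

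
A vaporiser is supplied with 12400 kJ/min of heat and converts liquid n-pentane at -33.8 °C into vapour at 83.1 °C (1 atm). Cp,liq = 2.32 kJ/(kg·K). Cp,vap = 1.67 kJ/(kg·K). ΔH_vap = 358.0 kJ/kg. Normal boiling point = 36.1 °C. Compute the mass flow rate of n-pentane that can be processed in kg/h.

ṁ = 1240 kg/h

Δh = 2.32×(36.1−-33.8) + 358.0 + 1.67×(83.1−36.1) = 598.66 kJ/kg
Q = 12400 kJ/min = 206.67 kJ/s = 744000 kJ/h
ṁ = Q/Δh = 744000 / 598.66 = 1242.8 kg/h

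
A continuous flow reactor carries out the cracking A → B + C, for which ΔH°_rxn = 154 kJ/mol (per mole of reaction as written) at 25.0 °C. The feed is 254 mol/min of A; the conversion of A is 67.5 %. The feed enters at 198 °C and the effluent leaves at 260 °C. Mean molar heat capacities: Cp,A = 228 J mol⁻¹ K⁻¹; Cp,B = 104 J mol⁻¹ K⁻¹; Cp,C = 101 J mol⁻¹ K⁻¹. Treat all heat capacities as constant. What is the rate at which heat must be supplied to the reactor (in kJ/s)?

Extent of reaction ξ = 0.675 × 254 = 171.45 mol/min
Reaction term: ξ·ΔH°_rxn = 171.45 × 154 = 26403 kJ/min
Sensible, feed 198→25 °C: -10019 kJ/min
Outlet flows (mol/min): A 82.55, B 171.45, C 171.45
Sensible, products 25→260 °C: 12683 kJ/min
Q = ΔH = 29067 kJ/min = 484.45 kW
Heat supplied = 484.45 kJ/s

Q_in = 484 kJ/s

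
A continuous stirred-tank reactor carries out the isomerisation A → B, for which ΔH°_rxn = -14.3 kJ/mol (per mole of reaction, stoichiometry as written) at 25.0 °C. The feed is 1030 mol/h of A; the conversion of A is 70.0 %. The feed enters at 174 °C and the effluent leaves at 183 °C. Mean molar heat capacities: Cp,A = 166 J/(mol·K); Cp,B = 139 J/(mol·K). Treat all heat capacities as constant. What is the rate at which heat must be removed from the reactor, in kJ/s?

Extent of reaction ξ = 0.700 × 1030 = 721 mol/h
Reaction term: ξ·ΔH°_rxn = 721 × -14.3 = -10310 kJ/h
Sensible, feed 174→25 °C: -25476 kJ/h
Outlet flows (mol/h): A 309, B 721
Sensible, products 25→183 °C: 23939 kJ/h
Q = ΔH = -11847 kJ/h = -3.2909 kW
Heat removed = 3.2909 kJ/s

Q_out = 3.29 kJ/s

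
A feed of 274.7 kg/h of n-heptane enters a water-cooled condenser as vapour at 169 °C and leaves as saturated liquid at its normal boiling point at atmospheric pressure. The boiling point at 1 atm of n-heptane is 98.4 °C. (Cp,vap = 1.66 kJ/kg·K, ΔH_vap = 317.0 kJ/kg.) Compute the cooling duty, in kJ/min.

vapour 169→98.4 °C: -117.2 kJ/kg
condensation at 98.4 °C: -317 kJ/kg
Δh = -117.2 + -317 = -434.2 kJ/kg
Q = ṁ·Δh = 274.7 kg/h × -434.2 kJ/kg = -119270 kJ/h
|Q| = 33.132 kW = 1987.9 kJ/min

Q_c = 1990 kJ/min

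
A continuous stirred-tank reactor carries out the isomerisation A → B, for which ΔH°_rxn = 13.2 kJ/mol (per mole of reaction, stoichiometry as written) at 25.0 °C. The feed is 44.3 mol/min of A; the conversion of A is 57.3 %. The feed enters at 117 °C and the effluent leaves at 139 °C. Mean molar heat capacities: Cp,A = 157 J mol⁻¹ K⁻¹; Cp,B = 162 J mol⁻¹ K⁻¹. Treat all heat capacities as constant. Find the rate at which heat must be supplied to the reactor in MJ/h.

Extent of reaction ξ = 0.573 × 44.3 = 25.384 mol/min
Reaction term: ξ·ΔH°_rxn = 25.384 × 13.2 = 335.07 kJ/min
Sensible, feed 117→25 °C: -639.87 kJ/min
Outlet flows (mol/min): A 18.916, B 25.384
Sensible, products 25→139 °C: 807.35 kJ/min
Q = ΔH = 502.55 kJ/min = 8.3758 kW
Heat supplied = 30.153 MJ/h

Q_in = 30.2 MJ/h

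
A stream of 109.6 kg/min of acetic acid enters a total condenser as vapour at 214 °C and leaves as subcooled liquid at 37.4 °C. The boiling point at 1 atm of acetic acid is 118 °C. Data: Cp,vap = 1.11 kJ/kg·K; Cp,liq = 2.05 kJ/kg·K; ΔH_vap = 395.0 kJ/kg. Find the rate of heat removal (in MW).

vapour 214→118 °C: -106.56 kJ/kg
condensation at 118 °C: -395 kJ/kg
liquid 118→37.4 °C: -165.23 kJ/kg
Δh = -106.56 + -395 + -165.23 = -666.79 kJ/kg
Q = ṁ·Δh = 109.6 kg/min × -666.79 kJ/kg = -73080 kJ/min
|Q| = 1218 kW = 1.218 MW

Q_c = 1.22 MW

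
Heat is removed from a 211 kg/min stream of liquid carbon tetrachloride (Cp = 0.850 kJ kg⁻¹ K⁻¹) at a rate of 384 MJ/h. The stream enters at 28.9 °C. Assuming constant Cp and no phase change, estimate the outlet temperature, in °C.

T_out = -6.78 °C

Q = 384 MJ/h = 6400 kJ/min
ΔT = Q/(ṁ·Cp) = 6400/(211×0.850) = 35.684 K
T_out = 28.9 − 35.684 = -6.7844 °C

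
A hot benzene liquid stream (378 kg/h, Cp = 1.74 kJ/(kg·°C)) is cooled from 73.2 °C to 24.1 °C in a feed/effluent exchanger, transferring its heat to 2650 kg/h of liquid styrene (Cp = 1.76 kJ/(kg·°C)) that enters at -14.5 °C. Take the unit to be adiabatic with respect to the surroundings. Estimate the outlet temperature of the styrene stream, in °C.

T_c,out = -7.58 °C

Heat released by hot stream: Q = 378 × 1.74 × (73.2 − 24.1) = 32294 kJ/h
Energy balance on cold side (adiabatic exchanger): Q = ṁ_c·Cp_c·(T_c,out − T_c,in)
T_c,out = -14.5 + 32294/(2650 × 1.76) = -7.5759 °C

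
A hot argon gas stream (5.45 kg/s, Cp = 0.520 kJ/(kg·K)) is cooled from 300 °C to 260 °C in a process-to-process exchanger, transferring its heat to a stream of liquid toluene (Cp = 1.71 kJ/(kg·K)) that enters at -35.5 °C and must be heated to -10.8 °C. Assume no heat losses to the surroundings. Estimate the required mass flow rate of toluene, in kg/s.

ṁ_c = 2.68 kg/s

Heat released by hot stream: Q = 5.45 × 0.520 × (300 − 260) = 113.36 kJ/s
Energy balance on cold side (adiabatic exchanger): Q = ṁ_c·Cp_c·(T_c,out − T_c,in)
ṁ_c = 113.36 / [1.71 × (-10.8 − -35.5)] = 2.6839 kg/s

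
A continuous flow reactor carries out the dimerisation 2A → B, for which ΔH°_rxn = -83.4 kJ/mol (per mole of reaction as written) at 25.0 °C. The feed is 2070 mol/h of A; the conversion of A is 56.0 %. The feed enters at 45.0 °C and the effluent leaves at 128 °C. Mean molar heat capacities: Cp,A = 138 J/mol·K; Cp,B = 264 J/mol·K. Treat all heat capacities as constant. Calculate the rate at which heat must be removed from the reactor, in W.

Q_out = 7040 W

Extent of reaction ξ = 0.560 × 2070 / 2 = 579.6 mol/h
Reaction term: ξ·ΔH°_rxn = 579.6 × -83.4 = -48339 kJ/h
Sensible, feed 45.0→25 °C: -5713.2 kJ/h
Outlet flows (mol/h): A 910.8, B 579.6
Sensible, products 25→128 °C: 28707 kJ/h
Q = ΔH = -25345 kJ/h = -7.0403 kW
Heat removed = 7040.3 W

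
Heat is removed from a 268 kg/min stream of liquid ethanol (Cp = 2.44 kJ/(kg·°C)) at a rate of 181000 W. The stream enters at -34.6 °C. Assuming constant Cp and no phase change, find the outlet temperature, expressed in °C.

Q = 181000 W = 10860 kJ/min
ΔT = Q/(ṁ·Cp) = 10860/(268×2.44) = 16.608 K
T_out = -34.6 − 16.608 = -51.208 °C

T_out = -51.2 °C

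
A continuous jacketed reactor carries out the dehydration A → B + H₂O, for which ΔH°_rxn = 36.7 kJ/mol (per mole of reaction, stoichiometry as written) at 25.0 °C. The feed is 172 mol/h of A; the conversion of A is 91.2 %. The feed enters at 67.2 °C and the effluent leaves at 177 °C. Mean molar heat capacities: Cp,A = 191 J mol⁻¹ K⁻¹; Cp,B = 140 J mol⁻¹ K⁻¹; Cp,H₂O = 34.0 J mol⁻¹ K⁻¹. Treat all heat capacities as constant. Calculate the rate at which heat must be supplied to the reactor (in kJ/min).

Q_in = 149 kJ/min

Extent of reaction ξ = 0.912 × 172 = 156.86 mol/h
Reaction term: ξ·ΔH°_rxn = 156.86 × 36.7 = 5756.9 kJ/h
Sensible, feed 67.2→25 °C: -1386.4 kJ/h
Outlet flows (mol/h): A 15.136, B 156.86, H₂O 156.86
Sensible, products 25→177 °C: 4588.2 kJ/h
Q = ΔH = 8958.7 kJ/h = 2.4885 kW
Heat supplied = 149.31 kJ/min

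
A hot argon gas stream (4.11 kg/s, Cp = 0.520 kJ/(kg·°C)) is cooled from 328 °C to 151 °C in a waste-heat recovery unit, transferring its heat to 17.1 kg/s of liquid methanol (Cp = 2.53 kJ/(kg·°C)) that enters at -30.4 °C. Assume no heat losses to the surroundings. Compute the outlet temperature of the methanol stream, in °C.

Heat released by hot stream: Q = 4.11 × 0.520 × (328 − 151) = 378.28 kJ/s
Energy balance on cold side (adiabatic exchanger): Q = ṁ_c·Cp_c·(T_c,out − T_c,in)
T_c,out = -30.4 + 378.28/(17.1 × 2.53) = -21.656 °C

T_c,out = -21.7 °C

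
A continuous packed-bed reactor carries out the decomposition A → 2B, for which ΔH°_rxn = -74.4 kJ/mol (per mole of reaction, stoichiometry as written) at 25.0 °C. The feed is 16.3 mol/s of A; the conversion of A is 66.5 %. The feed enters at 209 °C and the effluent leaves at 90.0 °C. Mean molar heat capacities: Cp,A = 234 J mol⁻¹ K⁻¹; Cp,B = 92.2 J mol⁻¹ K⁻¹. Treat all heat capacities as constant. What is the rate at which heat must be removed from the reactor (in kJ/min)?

Q_out = 77700 kJ/min

Extent of reaction ξ = 0.665 × 16.3 = 10.84 mol/s
Reaction term: ξ·ΔH°_rxn = 10.84 × -74.4 = -806.46 kJ/s
Sensible, feed 209→25 °C: -701.81 kJ/s
Outlet flows (mol/s): A 5.4605, B 21.679
Sensible, products 25→90.0 °C: 212.98 kJ/s
Q = ΔH = -1295.3 kJ/s = -1295.3 kW
Heat removed = 77718 kJ/min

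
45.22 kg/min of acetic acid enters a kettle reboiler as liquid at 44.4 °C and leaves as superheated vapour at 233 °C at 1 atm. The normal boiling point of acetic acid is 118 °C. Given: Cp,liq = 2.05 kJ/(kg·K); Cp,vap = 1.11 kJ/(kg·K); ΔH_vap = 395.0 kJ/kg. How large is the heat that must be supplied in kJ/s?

Q = 508 kJ/s

liquid 44.4→118 °C: 150.88 kJ/kg
vaporisation at 118 °C: 395 kJ/kg
vapour 118→233 °C: 127.65 kJ/kg
Δh = 150.88 + 395 + 127.65 = 673.53 kJ/kg
Q = ṁ·Δh = 45.22 kg/min × 673.53 kJ/kg = 30457 kJ/min
|Q| = 507.62 kW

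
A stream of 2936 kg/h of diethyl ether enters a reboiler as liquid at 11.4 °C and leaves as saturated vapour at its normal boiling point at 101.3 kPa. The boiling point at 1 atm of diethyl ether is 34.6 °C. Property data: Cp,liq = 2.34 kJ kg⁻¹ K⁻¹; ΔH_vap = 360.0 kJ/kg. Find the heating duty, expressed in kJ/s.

liquid 11.4→34.6 °C: 54.288 kJ/kg
vaporisation at 34.6 °C: 360 kJ/kg
Δh = 54.288 + 360 = 414.29 kJ/kg
Q = ṁ·Δh = 2936 kg/h × 414.29 kJ/kg = 1.2163e+06 kJ/h
|Q| = 337.87 kW

Q = 338 kJ/s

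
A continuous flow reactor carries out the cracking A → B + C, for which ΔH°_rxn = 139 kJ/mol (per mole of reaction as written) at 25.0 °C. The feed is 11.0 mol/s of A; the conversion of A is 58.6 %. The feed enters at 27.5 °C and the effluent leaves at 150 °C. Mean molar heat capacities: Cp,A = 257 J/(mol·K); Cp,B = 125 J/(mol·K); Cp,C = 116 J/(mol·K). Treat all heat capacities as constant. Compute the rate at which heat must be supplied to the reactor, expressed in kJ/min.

Q_in = 73800 kJ/min

Extent of reaction ξ = 0.586 × 11.0 = 6.446 mol/s
Reaction term: ξ·ΔH°_rxn = 6.446 × 139 = 895.99 kJ/s
Sensible, feed 27.5→25 °C: -7.0675 kJ/s
Outlet flows (mol/s): A 4.554, B 6.446, C 6.446
Sensible, products 25→150 °C: 340.48 kJ/s
Q = ΔH = 1229.4 kJ/s = 1229.4 kW
Heat supplied = 73765 kJ/min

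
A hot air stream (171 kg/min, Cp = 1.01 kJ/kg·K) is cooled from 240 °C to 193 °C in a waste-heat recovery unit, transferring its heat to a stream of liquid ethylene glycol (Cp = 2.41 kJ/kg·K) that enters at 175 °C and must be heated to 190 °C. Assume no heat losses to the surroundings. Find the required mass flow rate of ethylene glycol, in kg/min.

ṁ_c = 225 kg/min

Heat released by hot stream: Q = 171 × 1.01 × (240 − 193) = 8117.4 kJ/min
Energy balance on cold side (adiabatic exchanger): Q = ṁ_c·Cp_c·(T_c,out − T_c,in)
ṁ_c = 8117.4 / [2.41 × (190 − 175)] = 224.55 kg/min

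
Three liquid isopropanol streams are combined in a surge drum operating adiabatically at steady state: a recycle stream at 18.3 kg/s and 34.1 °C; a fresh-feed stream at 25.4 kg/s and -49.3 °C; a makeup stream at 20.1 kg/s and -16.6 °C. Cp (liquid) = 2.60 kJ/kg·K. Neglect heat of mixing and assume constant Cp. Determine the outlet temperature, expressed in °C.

T_out = -15.1 °C

Adiabatic, steady state ⇒ Σ ṁᵢCp,ᵢ(T_out − Tᵢ) = 0
T_out = Σ ṁᵢCp,ᵢTᵢ / Σ ṁᵢCp,ᵢ
      = -2500.8 / 165.88 = -15.076 °C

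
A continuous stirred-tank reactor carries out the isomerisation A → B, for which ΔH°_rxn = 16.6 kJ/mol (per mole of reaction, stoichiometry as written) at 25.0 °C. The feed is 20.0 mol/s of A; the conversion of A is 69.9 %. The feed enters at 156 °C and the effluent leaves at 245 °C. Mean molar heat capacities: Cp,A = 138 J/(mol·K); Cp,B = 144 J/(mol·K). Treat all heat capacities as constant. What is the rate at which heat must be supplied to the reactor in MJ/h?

Extent of reaction ξ = 0.699 × 20.0 = 13.98 mol/s
Reaction term: ξ·ΔH°_rxn = 13.98 × 16.6 = 232.07 kJ/s
Sensible, feed 156→25 °C: -361.56 kJ/s
Outlet flows (mol/s): A 6.02, B 13.98
Sensible, products 25→245 °C: 625.65 kJ/s
Q = ΔH = 496.16 kJ/s = 496.16 kW
Heat supplied = 1786.2 MJ/h

Q_in = 1790 MJ/h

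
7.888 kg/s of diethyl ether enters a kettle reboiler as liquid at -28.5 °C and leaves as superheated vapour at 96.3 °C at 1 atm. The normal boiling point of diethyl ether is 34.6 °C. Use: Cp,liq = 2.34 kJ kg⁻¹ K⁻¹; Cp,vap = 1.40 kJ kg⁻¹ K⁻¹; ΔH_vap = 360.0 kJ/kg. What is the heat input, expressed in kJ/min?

Q = 281000 kJ/min

liquid -28.5→34.6 °C: 147.65 kJ/kg
vaporisation at 34.6 °C: 360 kJ/kg
vapour 34.6→96.3 °C: 86.38 kJ/kg
Δh = 147.65 + 360 + 86.38 = 594.03 kJ/kg
Q = ṁ·Δh = 7.888 kg/s × 594.03 kJ/kg = 4685.7 kJ/s
|Q| = 4685.7 kW = 281140 kJ/min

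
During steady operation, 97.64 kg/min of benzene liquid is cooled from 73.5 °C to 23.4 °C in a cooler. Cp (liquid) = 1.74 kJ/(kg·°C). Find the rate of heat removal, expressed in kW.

Q = ṁ·Cp·ΔT = 97.64 × 1.74 × (23.4 − 73.5) = -8511.7 kJ/min
Converting: 8511.7 / 60 s = 141.86 kW

Q_c = 142 kW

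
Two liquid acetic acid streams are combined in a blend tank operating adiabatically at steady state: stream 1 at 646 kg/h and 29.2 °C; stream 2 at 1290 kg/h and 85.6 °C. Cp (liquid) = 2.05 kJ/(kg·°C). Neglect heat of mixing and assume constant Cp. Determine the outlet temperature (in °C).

No heat crosses the boundary, so H_out = H_in.
Σ ṁᵢCp,ᵢTᵢ = 646×2.05×29.2 + 1290×2.05×85.6 = 265040
Σ ṁᵢCp,ᵢ = 646×2.05 + 1290×2.05 = 3968.8
T_out = 265040 / 3968.8 = 66.781 °C

T_out = 66.8 °C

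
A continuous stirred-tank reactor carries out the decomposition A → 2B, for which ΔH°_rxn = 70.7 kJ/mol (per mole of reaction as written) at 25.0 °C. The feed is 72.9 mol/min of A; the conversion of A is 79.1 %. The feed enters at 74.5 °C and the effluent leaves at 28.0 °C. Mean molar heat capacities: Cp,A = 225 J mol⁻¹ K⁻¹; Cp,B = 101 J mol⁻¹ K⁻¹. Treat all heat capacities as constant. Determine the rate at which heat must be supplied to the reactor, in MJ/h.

Extent of reaction ξ = 0.791 × 72.9 = 57.664 mol/min
Reaction term: ξ·ΔH°_rxn = 57.664 × 70.7 = 4076.8 kJ/min
Sensible, feed 74.5→25 °C: -811.92 kJ/min
Outlet flows (mol/min): A 15.236, B 115.33
Sensible, products 25→28.0 °C: 45.229 kJ/min
Q = ΔH = 3310.1 kJ/min = 55.169 kW
Heat supplied = 198.61 MJ/h

Q_in = 199 MJ/h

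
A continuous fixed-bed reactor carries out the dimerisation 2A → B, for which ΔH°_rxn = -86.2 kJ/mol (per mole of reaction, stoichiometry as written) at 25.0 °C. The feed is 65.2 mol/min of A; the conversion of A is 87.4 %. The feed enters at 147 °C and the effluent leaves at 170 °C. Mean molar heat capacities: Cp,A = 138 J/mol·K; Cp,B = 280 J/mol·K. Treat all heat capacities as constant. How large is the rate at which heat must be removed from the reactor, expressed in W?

Q_out = 37200 W

Extent of reaction ξ = 0.874 × 65.2 / 2 = 28.492 mol/min
Reaction term: ξ·ΔH°_rxn = 28.492 × -86.2 = -2456 kJ/min
Sensible, feed 147→25 °C: -1097.7 kJ/min
Outlet flows (mol/min): A 8.2152, B 28.492
Sensible, products 25→170 °C: 1321.2 kJ/min
Q = ΔH = -2232.6 kJ/min = -37.21 kW
Heat removed = 37210 W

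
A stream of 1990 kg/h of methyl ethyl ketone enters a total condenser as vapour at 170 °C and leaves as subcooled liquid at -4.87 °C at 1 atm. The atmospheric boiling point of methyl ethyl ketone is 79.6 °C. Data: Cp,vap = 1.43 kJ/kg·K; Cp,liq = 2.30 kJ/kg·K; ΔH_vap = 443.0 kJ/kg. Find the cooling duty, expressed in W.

vapour 170→79.6 °C: -129.27 kJ/kg
condensation at 79.6 °C: -443 kJ/kg
liquid 79.6→-4.87 °C: -194.28 kJ/kg
Δh = -129.27 + -443 + -194.28 = -766.55 kJ/kg
Q = ṁ·Δh = 1990 kg/h × -766.55 kJ/kg = -1.5254e+06 kJ/h
|Q| = 423.73 kW = 423730 W

Q_c = 424000 W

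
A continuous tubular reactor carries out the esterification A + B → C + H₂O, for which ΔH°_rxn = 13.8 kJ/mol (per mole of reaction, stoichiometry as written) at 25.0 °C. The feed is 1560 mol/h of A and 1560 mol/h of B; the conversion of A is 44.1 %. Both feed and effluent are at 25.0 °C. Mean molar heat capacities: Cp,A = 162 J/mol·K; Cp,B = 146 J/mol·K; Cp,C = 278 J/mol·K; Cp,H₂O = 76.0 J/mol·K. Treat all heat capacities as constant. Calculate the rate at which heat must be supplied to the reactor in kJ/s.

Extent of reaction ξ = 0.441 × 1560 = 687.96 mol/h
Reaction term: ξ·ΔH°_rxn = 687.96 × 13.8 = 9493.8 kJ/h
Q = ΔH = 9493.8 kJ/h = 2.6372 kW
Heat supplied = 2.6372 kJ/s

Q_in = 2.64 kJ/s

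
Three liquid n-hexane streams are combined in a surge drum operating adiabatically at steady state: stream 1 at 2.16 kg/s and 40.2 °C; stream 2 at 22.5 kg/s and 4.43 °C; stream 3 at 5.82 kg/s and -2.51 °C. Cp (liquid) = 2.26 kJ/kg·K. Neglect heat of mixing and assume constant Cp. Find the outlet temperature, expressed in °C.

T_out = 5.64 °C

No heat crosses the boundary, so H_out = H_in.
Σ ṁᵢCp,ᵢTᵢ = 2.16×2.26×40.2 + 22.5×2.26×4.43 + 5.82×2.26×-2.51 = 388.49
Σ ṁᵢCp,ᵢ = 2.16×2.26 + 22.5×2.26 + 5.82×2.26 = 68.885
T_out = 388.49 / 68.885 = 5.6397 °C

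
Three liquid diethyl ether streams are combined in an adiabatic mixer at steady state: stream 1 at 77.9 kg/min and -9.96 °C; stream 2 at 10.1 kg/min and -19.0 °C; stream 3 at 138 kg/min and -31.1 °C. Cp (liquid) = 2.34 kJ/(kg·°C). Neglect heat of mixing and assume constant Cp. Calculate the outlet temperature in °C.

Energy balance with Q = 0: Σ ṁᵢCp,ᵢ(T_out − Tᵢ) = 0
Σ ṁᵢCp,ᵢTᵢ = 77.9×2.34×-9.96 + 10.1×2.34×-19.0 + 138×2.34×-31.1 = -12307
Σ ṁᵢCp,ᵢ = 77.9×2.34 + 10.1×2.34 + 138×2.34 = 528.84
T_out = -12307 / 528.84 = -23.272 °C

T_out = -23.3 °C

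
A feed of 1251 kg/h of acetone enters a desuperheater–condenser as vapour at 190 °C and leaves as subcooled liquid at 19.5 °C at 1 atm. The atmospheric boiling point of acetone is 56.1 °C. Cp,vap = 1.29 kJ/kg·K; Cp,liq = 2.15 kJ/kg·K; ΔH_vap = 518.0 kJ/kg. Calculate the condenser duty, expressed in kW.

vapour 190→56.1 °C: -172.73 kJ/kg
condensation at 56.1 °C: -518 kJ/kg
liquid 56.1→19.5 °C: -78.69 kJ/kg
Δh = -172.73 + -518 + -78.69 = -769.42 kJ/kg
Q = ṁ·Δh = 1251 kg/h × -769.42 kJ/kg = -962550 kJ/h
|Q| = 267.37 kW

Q_c = 267 kW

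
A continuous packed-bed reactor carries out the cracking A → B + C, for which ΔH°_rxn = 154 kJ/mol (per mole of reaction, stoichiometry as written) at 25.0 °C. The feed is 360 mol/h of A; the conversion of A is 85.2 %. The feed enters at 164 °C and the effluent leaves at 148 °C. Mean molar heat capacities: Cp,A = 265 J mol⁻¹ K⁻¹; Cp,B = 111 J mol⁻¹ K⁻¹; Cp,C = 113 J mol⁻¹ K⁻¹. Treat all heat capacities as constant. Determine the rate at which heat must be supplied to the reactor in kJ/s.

Q_in = 12.3 kJ/s

Extent of reaction ξ = 0.852 × 360 = 306.72 mol/h
Reaction term: ξ·ΔH°_rxn = 306.72 × 154 = 47235 kJ/h
Sensible, feed 164→25 °C: -13261 kJ/h
Outlet flows (mol/h): A 53.28, B 306.72, C 306.72
Sensible, products 25→148 °C: 10187 kJ/h
Q = ΔH = 44162 kJ/h = 12.267 kW
Heat supplied = 12.267 kJ/s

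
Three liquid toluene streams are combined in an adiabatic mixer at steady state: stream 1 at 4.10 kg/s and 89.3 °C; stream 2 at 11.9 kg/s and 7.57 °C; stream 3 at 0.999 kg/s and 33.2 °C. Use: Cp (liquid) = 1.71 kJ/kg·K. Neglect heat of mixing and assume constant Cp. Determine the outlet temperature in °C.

T_out = 28.8 °C

Adiabatic, steady state ⇒ Σ ṁᵢCp,ᵢ(T_out − Tᵢ) = 0
T_out = Σ ṁᵢCp,ᵢTᵢ / Σ ṁᵢCp,ᵢ
      = 836.84 / 29.068 = 28.789 °C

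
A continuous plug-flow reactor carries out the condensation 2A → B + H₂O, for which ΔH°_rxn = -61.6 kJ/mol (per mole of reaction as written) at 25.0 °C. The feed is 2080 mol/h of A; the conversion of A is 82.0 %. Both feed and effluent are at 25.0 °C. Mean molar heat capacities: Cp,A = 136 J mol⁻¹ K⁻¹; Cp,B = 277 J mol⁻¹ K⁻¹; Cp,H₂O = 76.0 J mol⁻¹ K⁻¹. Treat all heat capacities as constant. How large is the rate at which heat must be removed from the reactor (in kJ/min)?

Extent of reaction ξ = 0.820 × 2080 / 2 = 852.8 mol/h
Reaction term: ξ·ΔH°_rxn = 852.8 × -61.6 = -52532 kJ/h
Q = ΔH = -52532 kJ/h = -14.592 kW
Heat removed = 875.54 kJ/min

Q_out = 876 kJ/min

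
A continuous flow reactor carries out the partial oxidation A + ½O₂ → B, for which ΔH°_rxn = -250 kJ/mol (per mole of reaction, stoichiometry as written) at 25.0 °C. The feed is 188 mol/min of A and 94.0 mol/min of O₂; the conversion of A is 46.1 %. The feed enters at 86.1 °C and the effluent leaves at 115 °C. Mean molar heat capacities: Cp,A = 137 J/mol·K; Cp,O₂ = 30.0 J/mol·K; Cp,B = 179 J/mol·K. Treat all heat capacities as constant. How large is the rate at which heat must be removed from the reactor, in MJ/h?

Q_out = 1240 MJ/h

Extent of reaction ξ = 0.461 × 188 = 86.668 mol/min
Reaction term: ξ·ΔH°_rxn = 86.668 × -250 = -21667 kJ/min
Sensible, feed 86.1→25 °C: -1746 kJ/min
Outlet flows (mol/min): A 101.33, O₂ 50.666, B 86.668
Sensible, products 25→115 °C: 2782.4 kJ/min
Q = ΔH = -20631 kJ/min = -343.84 kW
Heat removed = 1237.8 MJ/h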